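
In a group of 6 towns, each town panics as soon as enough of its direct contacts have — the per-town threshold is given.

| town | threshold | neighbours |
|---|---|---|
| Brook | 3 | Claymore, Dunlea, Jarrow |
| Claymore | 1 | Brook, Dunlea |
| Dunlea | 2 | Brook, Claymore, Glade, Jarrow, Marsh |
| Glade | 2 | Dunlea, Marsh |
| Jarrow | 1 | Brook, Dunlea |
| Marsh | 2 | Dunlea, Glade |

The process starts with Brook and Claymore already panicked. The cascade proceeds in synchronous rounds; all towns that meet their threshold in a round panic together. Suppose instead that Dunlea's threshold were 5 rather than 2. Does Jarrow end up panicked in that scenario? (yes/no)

yes

With Dunlea's threshold at 5:
Round 1 — Brook, Claymore panic (initial).
Round 2 — checking thresholds:
  Dunlea: 2 of 5 neighbours < 5, not yet.
  Jarrow: 1 of 2 neighbours ≥ 1, panics.
Round 3 — no new panics; cascade stops.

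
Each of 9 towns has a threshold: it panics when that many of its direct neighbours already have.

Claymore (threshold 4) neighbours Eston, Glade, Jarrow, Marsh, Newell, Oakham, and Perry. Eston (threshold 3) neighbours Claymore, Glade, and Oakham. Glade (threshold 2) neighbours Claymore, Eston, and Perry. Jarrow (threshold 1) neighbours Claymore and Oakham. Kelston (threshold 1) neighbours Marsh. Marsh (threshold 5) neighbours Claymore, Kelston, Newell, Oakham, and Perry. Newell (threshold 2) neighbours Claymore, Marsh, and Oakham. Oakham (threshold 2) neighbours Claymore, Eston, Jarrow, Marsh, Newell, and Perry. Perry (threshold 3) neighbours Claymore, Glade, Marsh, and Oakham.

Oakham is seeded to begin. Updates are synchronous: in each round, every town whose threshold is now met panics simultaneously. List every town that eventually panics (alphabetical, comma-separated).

Jarrow, Oakham

Round 1 — Oakham panics (initial).
Round 2 — checking thresholds:
  Claymore: 1 of 7 neighbours < 4, holds.
  Eston: 1 of 3 neighbours < 3, holds.
  Jarrow: 1 of 2 neighbours ≥ 1, panics.
  Marsh: 1 of 5 neighbours < 5, holds.
  Newell: 1 of 3 neighbours < 2, holds.
  Perry: 1 of 4 neighbours < 3, holds.
Round 3 — no new panics; cascade stops.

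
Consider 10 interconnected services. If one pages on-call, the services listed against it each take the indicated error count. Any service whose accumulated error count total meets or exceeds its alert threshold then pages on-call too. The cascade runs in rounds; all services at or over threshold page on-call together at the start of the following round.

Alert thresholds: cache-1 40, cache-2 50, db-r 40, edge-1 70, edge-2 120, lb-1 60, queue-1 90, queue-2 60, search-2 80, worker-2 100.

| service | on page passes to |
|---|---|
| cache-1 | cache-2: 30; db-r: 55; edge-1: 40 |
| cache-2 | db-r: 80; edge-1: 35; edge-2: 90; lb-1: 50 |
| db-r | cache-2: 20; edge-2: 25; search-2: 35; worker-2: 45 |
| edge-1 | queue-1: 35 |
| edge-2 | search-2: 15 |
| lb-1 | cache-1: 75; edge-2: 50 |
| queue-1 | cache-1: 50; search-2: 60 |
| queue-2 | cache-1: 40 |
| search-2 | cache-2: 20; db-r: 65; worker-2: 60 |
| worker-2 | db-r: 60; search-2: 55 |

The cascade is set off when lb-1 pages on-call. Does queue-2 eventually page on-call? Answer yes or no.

no

Round 1 — lb-1 pages on-call (initial).
  cache-1: +75 → 75 ≥ 40
  edge-2: +50 → 50 < 120
Round 2 — cache-1 pages on-call.
  cache-2: +30 → 30 < 50
  db-r: +55 → 55 ≥ 40
  edge-1: +40 → 40 < 70
Round 3 — db-r pages on-call.
  cache-2: +20 → 50 ≥ 50
  edge-2: +25 → 75 < 120
  search-2: +35 → 35 < 80
  worker-2: +45 → 45 < 100
Round 4 — cache-2 pages on-call.
  edge-1: +35 → 75 ≥ 70
  edge-2: +90 → 165 ≥ 120
Round 5 — edge-1, edge-2 page on-call.
  queue-1: +35 → 35 < 90
  search-2: +15 → 50 < 80
No further pages.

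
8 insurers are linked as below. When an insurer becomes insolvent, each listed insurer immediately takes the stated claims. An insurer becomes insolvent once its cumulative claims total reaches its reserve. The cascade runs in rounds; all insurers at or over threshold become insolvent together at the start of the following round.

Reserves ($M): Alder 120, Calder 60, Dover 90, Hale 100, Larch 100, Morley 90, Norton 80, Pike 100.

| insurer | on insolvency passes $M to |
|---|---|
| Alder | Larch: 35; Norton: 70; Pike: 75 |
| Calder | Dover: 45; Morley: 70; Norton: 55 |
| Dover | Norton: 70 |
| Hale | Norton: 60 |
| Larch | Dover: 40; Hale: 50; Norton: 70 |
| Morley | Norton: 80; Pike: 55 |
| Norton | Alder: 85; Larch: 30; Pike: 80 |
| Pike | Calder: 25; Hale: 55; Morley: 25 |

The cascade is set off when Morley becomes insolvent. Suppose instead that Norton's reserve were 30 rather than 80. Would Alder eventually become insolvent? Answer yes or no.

no

With Norton's reserve at 30:
Round 1 — Morley becomes insolvent (initial).
  Norton: +80 → 80 ≥ 30
  Pike: +55 → 55 < 100
Round 2 — Norton becomes insolvent.
  Alder: +85 → 85 < 120
  Larch: +30 → 30 < 100
  Pike: +80 → 135 ≥ 100
Round 3 — Pike becomes insolvent.
  Calder: +25 → 25 < 60
  Hale: +55 → 55 < 100
No further insolvencies.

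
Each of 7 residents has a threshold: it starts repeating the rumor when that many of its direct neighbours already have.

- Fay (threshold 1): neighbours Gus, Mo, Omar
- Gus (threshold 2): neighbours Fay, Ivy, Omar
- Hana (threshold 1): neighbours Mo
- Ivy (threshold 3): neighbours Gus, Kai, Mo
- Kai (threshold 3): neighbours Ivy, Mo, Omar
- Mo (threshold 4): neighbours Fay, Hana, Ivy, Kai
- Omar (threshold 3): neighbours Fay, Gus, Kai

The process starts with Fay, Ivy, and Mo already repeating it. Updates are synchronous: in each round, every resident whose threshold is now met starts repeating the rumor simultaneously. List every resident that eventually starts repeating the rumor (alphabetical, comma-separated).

Fay, Gus, Hana, Ivy, Mo

Round 1 — Fay, Ivy, Mo start repeating the rumor (initial).
Round 2 — checking thresholds:
  Gus: 2 of 3 neighbours ≥ 2, starts repeating the rumor.
  Hana: 1 of 1 neighbours ≥ 1, starts repeating the rumor.
  Kai: 2 of 3 neighbours < 3, below threshold.
  Omar: 1 of 3 neighbours < 3, below threshold.
Round 3 — no new spreads; cascade stops.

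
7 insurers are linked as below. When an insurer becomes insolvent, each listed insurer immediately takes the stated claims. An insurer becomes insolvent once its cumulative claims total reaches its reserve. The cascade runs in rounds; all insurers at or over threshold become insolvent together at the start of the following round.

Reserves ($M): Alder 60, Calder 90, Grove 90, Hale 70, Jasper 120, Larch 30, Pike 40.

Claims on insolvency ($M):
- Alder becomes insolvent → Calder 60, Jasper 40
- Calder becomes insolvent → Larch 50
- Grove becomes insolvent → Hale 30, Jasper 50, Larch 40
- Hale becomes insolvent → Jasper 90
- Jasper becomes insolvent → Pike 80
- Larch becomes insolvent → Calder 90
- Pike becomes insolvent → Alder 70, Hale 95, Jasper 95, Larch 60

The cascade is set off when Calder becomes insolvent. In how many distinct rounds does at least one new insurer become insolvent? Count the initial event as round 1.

Round 1 — Calder becomes insolvent (initial).
  Larch: +50 → 50 ≥ 30
Round 2 — Larch becomes insolvent.
No further insolvencies.

2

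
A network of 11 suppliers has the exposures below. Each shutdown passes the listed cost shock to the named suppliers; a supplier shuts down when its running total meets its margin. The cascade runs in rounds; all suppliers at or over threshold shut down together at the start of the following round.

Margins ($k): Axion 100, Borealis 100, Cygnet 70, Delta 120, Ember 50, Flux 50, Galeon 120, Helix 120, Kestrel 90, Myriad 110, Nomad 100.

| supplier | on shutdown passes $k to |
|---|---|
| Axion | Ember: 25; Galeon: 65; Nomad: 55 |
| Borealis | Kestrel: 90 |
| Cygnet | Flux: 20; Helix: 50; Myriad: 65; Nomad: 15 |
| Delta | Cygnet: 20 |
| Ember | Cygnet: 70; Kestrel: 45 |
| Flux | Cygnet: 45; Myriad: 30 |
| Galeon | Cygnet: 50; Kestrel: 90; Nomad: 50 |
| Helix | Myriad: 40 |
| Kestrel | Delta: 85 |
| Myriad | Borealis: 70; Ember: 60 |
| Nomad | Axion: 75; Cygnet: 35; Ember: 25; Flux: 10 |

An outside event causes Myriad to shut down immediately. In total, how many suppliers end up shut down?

3

Round 1 — Myriad shuts down (initial).
  Borealis: +70 → 70 < 100
  Ember: +60 → 60 ≥ 50
Round 2 — Ember shuts down.
  Cygnet: +70 → 70 ≥ 70
  Kestrel: +45 → 45 < 90
Round 3 — Cygnet shuts down.
  Flux: +20 → 20 < 50
  Helix: +50 → 50 < 120
  Nomad: +15 → 15 < 100
No further shutdowns.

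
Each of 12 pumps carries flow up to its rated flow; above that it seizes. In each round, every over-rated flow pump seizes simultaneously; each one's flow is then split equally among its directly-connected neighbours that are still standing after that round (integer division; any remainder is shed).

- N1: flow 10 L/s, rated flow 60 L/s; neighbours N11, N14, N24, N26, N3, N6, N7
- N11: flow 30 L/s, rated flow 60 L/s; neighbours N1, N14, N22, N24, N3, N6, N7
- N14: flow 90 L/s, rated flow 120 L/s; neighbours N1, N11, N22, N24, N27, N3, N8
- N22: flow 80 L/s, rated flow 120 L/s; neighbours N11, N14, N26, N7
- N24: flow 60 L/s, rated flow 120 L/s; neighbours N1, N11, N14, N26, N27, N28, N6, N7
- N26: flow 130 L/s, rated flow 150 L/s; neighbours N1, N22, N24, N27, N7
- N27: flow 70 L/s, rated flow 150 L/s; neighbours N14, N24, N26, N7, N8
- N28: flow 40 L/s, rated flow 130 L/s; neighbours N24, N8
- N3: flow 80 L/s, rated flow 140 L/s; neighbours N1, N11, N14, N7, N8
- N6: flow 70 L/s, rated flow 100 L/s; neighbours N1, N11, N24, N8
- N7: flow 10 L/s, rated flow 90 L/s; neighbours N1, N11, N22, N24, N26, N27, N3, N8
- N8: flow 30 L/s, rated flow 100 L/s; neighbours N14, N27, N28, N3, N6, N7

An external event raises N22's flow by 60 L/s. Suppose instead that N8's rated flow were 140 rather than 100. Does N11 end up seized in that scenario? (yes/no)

With N8's rated flow at 140:
Round 1 — N22 at 140 > 120. N22 seizes.
  N22 sheds 140 L/s to N11, N14, N26, N7: 35 each.
    N11: 30+35 = 65 > 60
    N14: 90+35 = 125 > 120
    N26: 130+35 = 165 > 150
    N7: 10+35 = 45 ≤ 90
Round 2 — N11, N14, N26 seize.
  N11 sheds 65 L/s to N1, N24, N3, N6, N7: 13 each.
    N1: 10+13 = 23 ≤ 60
    N24: 60+13 = 73 ≤ 120
    N3: 80+13 = 93 ≤ 140
    N6: 70+13 = 83 ≤ 100
    N7: 45+13 = 58 ≤ 90
  N14 sheds 125 L/s to N1, N24, N27, N3, N8: 25 each.
    N1: 23+25 = 48 ≤ 60
    N24: 73+25 = 98 ≤ 120
    N27: 70+25 = 95 ≤ 150
    N3: 93+25 = 118 ≤ 140
    N8: 30+25 = 55 ≤ 140
  N26 sheds 165 L/s to N1, N24, N27, N7: 41 each (1 lost).
    N1: 48+41 = 89 > 60
    N24: 98+41 = 139 > 120
    N27: 95+41 = 136 ≤ 150
    N7: 58+41 = 99 > 90
Round 3 — N1, N24, N7 seize.
  N1 sheds 89 L/s to N3, N6: 44 each (1 lost).
    N3: 118+44 = 162 > 140
    N6: 83+44 = 127 > 100
  N24 sheds 139 L/s to N27, N28, N6: 46 each (1 lost).
    N27: 136+46 = 182 > 150
    N28: 40+46 = 86 ≤ 130
    N6: 127+46 = 173 > 100
  N7 sheds 99 L/s to N27, N3, N8: 33 each.
    N27: 182+33 = 215 > 150
    N3: 162+33 = 195 > 140
    N8: 55+33 = 88 ≤ 140
Round 4 — N27, N3, N6 seize.
  N27 sheds 215 L/s to N8: 215 each.
    N8: 88+215 = 303 > 140
  N3 sheds 195 L/s to N8: 195 each.
    N8: 303+195 = 498 > 140
  N6 sheds 173 L/s to N8: 173 each.
    N8: 498+173 = 671 > 140
Round 5 — N8 seizes.
  N8 sheds 671 L/s to N28: 671 each.
    N28: 86+671 = 757 > 130
Round 6 — N28 seizes.
  N28 sheds 757 L/s: no online neighbours, lost.
No further seizures.

yes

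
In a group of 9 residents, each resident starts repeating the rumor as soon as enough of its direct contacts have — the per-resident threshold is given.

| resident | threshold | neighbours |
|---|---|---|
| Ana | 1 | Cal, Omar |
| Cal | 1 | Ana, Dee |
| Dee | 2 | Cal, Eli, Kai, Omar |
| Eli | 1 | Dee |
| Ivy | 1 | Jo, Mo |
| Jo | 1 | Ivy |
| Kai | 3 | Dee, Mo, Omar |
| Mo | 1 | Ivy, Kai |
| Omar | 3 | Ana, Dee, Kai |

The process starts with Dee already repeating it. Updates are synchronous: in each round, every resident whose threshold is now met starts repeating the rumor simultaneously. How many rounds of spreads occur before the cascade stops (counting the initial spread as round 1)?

3

Round 1 — Dee starts repeating the rumor (initial).
Round 2 — checking thresholds:
  Cal: 1 of 2 neighbours ≥ 1, starts repeating the rumor.
  Eli: 1 of 1 neighbours ≥ 1, starts repeating the rumor.
  Kai: 1 of 3 neighbours < 3, not yet.
  Omar: 1 of 3 neighbours < 3, not yet.
Round 3 — checking thresholds:
  Ana: 1 of 2 neighbours ≥ 1, starts repeating the rumor.
  Kai: 1 of 3 neighbours < 3, not yet.
  Omar: 1 of 3 neighbours < 3, not yet.
Round 4 — no new spreads; cascade stops.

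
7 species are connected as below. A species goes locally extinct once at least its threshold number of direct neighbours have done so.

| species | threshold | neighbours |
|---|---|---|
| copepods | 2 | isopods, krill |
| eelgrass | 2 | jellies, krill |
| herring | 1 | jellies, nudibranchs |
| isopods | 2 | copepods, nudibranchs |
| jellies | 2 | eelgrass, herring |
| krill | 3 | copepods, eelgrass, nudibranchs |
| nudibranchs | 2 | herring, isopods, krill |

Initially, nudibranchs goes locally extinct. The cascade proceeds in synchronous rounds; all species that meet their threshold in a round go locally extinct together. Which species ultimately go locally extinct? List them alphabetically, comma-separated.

Round 1 — nudibranchs goes locally extinct (initial).
Round 2 — checking thresholds:
  herring: 1 of 2 neighbours ≥ 1, goes locally extinct.
  isopods: 1 of 2 neighbours < 2, below threshold.
  krill: 1 of 3 neighbours < 3, below threshold.
Round 3 — no new extinctions; cascade stops.

herring, nudibranchs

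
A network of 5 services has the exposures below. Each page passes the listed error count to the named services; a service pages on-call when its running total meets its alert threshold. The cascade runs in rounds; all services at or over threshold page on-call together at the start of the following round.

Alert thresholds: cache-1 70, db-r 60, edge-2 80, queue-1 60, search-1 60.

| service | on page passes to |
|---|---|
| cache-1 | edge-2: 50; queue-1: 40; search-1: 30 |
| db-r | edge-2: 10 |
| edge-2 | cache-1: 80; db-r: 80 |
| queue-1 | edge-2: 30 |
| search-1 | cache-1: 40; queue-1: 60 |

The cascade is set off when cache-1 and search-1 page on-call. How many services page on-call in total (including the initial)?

5

Round 1 — cache-1, search-1 page on-call (initial).
  edge-2: +50 → 50 < 80
  queue-1: +40+60 → 100 ≥ 60
Round 2 — queue-1 pages on-call.
  edge-2: +30 → 80 ≥ 80
Round 3 — edge-2 pages on-call.
  db-r: +80 → 80 ≥ 60
Round 4 — db-r pages on-call.
No further pages.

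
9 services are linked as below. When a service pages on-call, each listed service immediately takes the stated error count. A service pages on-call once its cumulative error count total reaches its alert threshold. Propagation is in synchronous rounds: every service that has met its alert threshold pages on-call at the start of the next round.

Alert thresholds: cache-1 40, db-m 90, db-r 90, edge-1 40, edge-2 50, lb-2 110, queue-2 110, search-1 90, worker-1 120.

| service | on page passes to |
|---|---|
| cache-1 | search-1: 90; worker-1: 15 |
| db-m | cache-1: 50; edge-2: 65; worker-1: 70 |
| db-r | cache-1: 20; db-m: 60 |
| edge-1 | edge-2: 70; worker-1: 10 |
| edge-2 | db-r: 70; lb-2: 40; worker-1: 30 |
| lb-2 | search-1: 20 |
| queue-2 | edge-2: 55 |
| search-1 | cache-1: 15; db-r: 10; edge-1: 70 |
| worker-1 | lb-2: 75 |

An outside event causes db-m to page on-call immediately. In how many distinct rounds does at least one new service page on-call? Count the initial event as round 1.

6

Round 1 — db-m pages on-call (initial).
  cache-1: +50 → 50 ≥ 40
  edge-2: +65 → 65 ≥ 50
  worker-1: +70 → 70 < 120
Round 2 — cache-1, edge-2 page on-call.
  db-r: +70 → 70 < 90
  lb-2: +40 → 40 < 110
  search-1: +90 → 90 ≥ 90
  worker-1: +15+30 → 115 < 120
Round 3 — search-1 pages on-call.
  db-r: +10 → 80 < 90
  edge-1: +70 → 70 ≥ 40
Round 4 — edge-1 pages on-call.
  worker-1: +10 → 125 ≥ 120
Round 5 — worker-1 pages on-call.
  lb-2: +75 → 115 ≥ 110
Round 6 — lb-2 pages on-call.
No further pages.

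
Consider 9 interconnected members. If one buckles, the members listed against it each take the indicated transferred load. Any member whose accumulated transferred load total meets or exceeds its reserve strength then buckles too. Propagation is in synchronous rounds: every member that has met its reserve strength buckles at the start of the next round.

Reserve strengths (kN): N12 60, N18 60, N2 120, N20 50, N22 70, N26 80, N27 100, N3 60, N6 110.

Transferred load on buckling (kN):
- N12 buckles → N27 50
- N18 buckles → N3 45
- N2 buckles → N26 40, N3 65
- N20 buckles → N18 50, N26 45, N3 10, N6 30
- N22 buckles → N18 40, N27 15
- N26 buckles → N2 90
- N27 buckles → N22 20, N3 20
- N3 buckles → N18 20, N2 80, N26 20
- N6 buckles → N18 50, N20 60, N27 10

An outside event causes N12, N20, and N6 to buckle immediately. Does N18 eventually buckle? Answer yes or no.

yes

Round 1 — N12, N20, N6 buckle (initial).
  N18: +50+50 → 100 ≥ 60
  N26: +45 → 45 < 80
  N27: +50+10 → 60 < 100
  N3: +10 → 10 < 60
Round 2 — N18 buckles.
  N3: +45 → 55 < 60
No further bucklings.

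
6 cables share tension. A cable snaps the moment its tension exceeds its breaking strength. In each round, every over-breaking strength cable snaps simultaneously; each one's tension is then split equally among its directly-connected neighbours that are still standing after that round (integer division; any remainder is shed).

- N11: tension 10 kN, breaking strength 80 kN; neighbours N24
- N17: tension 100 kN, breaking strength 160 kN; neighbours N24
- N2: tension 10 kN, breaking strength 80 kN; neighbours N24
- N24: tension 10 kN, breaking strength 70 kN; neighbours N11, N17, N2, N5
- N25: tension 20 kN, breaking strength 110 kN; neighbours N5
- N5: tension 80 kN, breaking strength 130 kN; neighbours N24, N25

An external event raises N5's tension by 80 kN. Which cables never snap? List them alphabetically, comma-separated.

Round 1 — N5 at 160 > 130. N5 snaps.
  N5 sheds 160 kN to N24, N25: 80 each.
    N24: 10+80 = 90 > 70
    N25: 20+80 = 100 ≤ 110
Round 2 — N24 snaps.
  N24 sheds 90 kN to N11, N17, N2: 30 each.
    N11: 10+30 = 40 ≤ 80
    N17: 100+30 = 130 ≤ 160
    N2: 10+30 = 40 ≤ 80
No further breaks.

N11, N17, N2, N25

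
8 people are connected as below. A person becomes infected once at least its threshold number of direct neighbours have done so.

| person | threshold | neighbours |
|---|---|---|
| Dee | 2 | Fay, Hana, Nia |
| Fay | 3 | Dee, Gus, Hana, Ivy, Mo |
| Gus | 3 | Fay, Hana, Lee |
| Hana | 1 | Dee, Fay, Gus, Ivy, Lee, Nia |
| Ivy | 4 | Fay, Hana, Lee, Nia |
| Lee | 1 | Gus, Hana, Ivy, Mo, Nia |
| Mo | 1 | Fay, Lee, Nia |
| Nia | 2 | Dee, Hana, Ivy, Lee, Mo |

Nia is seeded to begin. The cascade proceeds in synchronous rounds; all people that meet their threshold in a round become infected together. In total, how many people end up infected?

8

Round 1 — Nia becomes infected (initial).
Round 2 — checking thresholds:
  Dee: 1 of 3 neighbours < 2, holds.
  Hana: 1 of 6 neighbours ≥ 1, becomes infected.
  Ivy: 1 of 4 neighbours < 4, holds.
  Lee: 1 of 5 neighbours ≥ 1, becomes infected.
  Mo: 1 of 3 neighbours ≥ 1, becomes infected.
Round 3 — checking thresholds:
  Dee: 2 of 3 neighbours ≥ 2, becomes infected.
  Fay: 2 of 5 neighbours < 3, holds.
  Gus: 2 of 3 neighbours < 3, holds.
  Ivy: 3 of 4 neighbours < 4, holds.
Round 4 — checking thresholds:
  Fay: 3 of 5 neighbours ≥ 3, becomes infected.
  Gus: 2 of 3 neighbours < 3, holds.
  Ivy: 3 of 4 neighbours < 4, holds.
Round 5 — checking thresholds:
  Gus: 3 of 3 neighbours ≥ 3, becomes infected.
  Ivy: 4 of 4 neighbours ≥ 4, becomes infected.
Round 6 — no new infections; cascade stops.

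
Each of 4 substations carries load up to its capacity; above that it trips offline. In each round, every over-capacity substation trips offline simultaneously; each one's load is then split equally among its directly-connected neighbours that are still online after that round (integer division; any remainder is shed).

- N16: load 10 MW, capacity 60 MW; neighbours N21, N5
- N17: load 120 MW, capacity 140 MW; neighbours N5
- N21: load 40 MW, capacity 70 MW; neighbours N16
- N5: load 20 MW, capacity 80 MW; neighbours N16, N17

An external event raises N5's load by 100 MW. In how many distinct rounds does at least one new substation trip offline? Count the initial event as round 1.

3

Round 1 — N5 at 120 > 80. N5 trips offline.
  N5 sheds 120 MW to N16, N17: 60 each.
    N16: 10+60 = 70 > 60
    N17: 120+60 = 180 > 140
Round 2 — N16, N17 trip offline.
  N16 sheds 70 MW to N21: 70 each.
    N21: 40+70 = 110 > 70
  N17 sheds 180 MW: no online neighbours, lost.
Round 3 — N21 trips offline.
  N21 sheds 110 MW: no online neighbours, lost.
No further trips.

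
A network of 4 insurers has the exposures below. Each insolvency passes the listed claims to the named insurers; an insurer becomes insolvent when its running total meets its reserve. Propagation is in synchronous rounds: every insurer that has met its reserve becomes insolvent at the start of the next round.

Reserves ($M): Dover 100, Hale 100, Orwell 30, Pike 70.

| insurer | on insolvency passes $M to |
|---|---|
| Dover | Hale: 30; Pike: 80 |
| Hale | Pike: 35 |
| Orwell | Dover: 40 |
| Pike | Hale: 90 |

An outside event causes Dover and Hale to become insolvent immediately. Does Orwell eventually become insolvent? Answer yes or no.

Round 1 — Dover, Hale become insolvent (initial).
  Pike: +80+35 → 115 ≥ 70
Round 2 — Pike becomes insolvent.
No further insolvencies.

no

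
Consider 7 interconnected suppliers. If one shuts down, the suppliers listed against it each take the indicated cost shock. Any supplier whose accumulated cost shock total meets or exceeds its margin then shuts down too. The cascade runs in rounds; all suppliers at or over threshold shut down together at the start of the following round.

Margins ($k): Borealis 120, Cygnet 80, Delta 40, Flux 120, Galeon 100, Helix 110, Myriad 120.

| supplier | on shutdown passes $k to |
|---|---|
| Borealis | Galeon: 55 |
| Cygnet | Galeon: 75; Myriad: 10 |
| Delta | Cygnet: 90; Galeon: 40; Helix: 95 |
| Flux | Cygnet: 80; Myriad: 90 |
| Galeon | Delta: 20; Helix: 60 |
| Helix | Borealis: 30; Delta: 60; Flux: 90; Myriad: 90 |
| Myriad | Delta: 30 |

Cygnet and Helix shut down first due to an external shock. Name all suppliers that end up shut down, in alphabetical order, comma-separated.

Cygnet, Delta, Galeon, Helix

Round 1 — Cygnet, Helix shut down (initial).
  Borealis: +30 → 30 < 120
  Delta: +60 → 60 ≥ 40
  Flux: +90 → 90 < 120
  Galeon: +75 → 75 < 100
  Myriad: +10+90 → 100 < 120
Round 2 — Delta shuts down.
  Galeon: +40 → 115 ≥ 100
Round 3 — Galeon shuts down.
No further shutdowns.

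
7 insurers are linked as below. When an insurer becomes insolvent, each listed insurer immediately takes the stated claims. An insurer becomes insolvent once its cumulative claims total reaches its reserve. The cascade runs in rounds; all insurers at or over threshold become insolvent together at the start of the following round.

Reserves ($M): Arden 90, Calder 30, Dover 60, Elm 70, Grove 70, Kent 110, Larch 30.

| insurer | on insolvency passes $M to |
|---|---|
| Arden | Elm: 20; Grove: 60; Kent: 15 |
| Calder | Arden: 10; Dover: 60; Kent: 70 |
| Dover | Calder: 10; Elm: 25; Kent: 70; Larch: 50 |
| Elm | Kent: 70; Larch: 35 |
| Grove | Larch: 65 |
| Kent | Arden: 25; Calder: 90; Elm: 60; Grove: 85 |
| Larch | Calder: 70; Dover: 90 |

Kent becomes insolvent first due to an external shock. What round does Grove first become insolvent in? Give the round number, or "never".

Round 1 — Kent becomes insolvent (initial).
  Arden: +25 → 25 < 90
  Calder: +90 → 90 ≥ 30
  Elm: +60 → 60 < 70
  Grove: +85 → 85 ≥ 70
Round 2 — Calder, Grove become insolvent.
  Arden: +10 → 35 < 90
  Dover: +60 → 60 ≥ 60
  Larch: +65 → 65 ≥ 30
Round 3 — Dover, Larch become insolvent.
  Elm: +25 → 85 ≥ 70
Round 4 — Elm becomes insolvent.
No further insolvencies.

2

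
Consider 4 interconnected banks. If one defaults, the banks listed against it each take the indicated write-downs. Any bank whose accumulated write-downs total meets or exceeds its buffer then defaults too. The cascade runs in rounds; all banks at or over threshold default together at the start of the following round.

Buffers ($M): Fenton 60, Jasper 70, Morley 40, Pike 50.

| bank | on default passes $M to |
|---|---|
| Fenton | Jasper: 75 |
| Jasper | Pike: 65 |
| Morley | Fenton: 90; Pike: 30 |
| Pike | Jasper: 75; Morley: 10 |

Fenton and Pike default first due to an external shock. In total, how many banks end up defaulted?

Round 1 — Fenton, Pike default (initial).
  Jasper: +75+75 → 150 ≥ 70
  Morley: +10 → 10 < 40
Round 2 — Jasper defaults.
No further defaults.

3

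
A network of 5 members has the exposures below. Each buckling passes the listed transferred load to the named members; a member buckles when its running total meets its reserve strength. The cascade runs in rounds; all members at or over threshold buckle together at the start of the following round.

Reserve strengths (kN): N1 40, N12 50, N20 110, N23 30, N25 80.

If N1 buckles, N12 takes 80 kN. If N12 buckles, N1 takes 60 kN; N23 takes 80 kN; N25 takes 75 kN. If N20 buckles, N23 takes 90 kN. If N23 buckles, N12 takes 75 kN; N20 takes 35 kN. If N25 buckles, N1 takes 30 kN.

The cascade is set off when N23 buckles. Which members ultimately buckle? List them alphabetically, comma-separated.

Round 1 — N23 buckles (initial).
  N12: +75 → 75 ≥ 50
  N20: +35 → 35 < 110
Round 2 — N12 buckles.
  N1: +60 → 60 ≥ 40
  N25: +75 → 75 < 80
Round 3 — N1 buckles.
No further bucklings.

N1, N12, N23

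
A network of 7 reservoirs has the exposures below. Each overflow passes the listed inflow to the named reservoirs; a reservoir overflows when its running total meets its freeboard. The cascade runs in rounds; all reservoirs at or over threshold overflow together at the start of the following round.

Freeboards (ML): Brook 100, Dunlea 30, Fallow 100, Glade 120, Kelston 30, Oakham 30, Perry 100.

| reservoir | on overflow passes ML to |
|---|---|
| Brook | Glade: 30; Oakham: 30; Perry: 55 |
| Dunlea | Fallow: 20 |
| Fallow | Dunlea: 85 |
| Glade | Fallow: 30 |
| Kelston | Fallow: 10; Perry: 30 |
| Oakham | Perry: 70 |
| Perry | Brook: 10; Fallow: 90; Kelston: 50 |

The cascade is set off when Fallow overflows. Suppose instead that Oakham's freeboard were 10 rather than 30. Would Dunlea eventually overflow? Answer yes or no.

With Oakham's freeboard at 10:
Round 1 — Fallow overflows (initial).
  Dunlea: +85 → 85 ≥ 30
Round 2 — Dunlea overflows.
No further overflows.

yes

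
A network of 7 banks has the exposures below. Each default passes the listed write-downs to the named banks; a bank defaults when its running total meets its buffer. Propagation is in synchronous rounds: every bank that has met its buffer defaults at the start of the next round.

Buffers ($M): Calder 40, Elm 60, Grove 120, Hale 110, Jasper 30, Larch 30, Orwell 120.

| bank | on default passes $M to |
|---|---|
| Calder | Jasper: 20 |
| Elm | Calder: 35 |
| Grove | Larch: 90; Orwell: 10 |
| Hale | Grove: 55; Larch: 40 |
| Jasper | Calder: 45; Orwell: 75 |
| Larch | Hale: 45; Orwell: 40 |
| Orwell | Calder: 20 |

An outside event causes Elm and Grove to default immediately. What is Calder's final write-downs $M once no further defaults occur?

35

Round 1 — Elm, Grove default (initial).
  Calder: +35 → 35 < 40
  Larch: +90 → 90 ≥ 30
  Orwell: +10 → 10 < 120
Round 2 — Larch defaults.
  Hale: +45 → 45 < 110
  Orwell: +40 → 50 < 120
No further defaults.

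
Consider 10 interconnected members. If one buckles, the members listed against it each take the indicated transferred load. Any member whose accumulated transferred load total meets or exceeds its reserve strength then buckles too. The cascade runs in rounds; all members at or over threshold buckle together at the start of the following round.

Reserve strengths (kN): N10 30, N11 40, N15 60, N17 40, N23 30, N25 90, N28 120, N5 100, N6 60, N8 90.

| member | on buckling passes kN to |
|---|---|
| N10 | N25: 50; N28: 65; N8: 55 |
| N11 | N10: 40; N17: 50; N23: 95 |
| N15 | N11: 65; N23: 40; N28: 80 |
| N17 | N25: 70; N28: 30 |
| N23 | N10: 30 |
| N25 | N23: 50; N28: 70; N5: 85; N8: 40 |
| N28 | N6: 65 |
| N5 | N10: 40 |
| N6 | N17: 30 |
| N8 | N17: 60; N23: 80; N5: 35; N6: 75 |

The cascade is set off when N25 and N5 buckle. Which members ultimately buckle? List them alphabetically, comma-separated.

Round 1 — N25, N5 buckle (initial).
  N10: +40 → 40 ≥ 30
  N23: +50 → 50 ≥ 30
  N28: +70 → 70 < 120
  N8: +40 → 40 < 90
Round 2 — N10, N23 buckle.
  N28: +65 → 135 ≥ 120
  N8: +55 → 95 ≥ 90
Round 3 — N28, N8 buckle.
  N17: +60 → 60 ≥ 40
  N6: +65+75 → 140 ≥ 60
Round 4 — N17, N6 buckle.
No further bucklings.

N10, N17, N23, N25, N28, N5, N6, N8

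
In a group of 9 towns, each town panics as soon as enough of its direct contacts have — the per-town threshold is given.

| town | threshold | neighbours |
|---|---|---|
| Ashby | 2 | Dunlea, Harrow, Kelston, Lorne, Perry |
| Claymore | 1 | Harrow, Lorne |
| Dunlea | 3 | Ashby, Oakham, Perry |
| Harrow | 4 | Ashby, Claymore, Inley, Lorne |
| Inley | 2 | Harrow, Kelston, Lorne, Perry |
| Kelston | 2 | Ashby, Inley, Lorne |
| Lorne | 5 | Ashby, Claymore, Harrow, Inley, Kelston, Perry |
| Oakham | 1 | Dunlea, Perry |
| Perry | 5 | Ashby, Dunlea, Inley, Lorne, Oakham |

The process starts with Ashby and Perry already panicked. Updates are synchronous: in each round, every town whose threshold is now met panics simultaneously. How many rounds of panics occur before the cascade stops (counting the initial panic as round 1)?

Round 1 — Ashby, Perry panic (initial).
Round 2 — checking thresholds:
  Dunlea: 2 of 3 neighbours < 3, holds.
  Harrow: 1 of 4 neighbours < 4, holds.
  Inley: 1 of 4 neighbours < 2, holds.
  Kelston: 1 of 3 neighbours < 2, holds.
  Lorne: 2 of 6 neighbours < 5, holds.
  Oakham: 1 of 2 neighbours ≥ 1, panics.
Round 3 — checking thresholds:
  Dunlea: 3 of 3 neighbours ≥ 3, panics.
  Harrow: 1 of 4 neighbours < 4, holds.
  Inley: 1 of 4 neighbours < 2, holds.
  Kelston: 1 of 3 neighbours < 2, holds.
  Lorne: 2 of 6 neighbours < 5, holds.
Round 4 — no new panics; cascade stops.

3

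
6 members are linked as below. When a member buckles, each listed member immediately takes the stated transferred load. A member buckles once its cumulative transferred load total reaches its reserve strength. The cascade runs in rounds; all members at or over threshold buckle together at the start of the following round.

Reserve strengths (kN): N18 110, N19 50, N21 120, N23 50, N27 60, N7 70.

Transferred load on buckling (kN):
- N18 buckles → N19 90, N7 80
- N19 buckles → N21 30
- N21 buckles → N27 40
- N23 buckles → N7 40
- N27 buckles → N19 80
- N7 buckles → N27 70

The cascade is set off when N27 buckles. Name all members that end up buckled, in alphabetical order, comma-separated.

N19, N27

Round 1 — N27 buckles (initial).
  N19: +80 → 80 ≥ 50
Round 2 — N19 buckles.
  N21: +30 → 30 < 120
No further bucklings.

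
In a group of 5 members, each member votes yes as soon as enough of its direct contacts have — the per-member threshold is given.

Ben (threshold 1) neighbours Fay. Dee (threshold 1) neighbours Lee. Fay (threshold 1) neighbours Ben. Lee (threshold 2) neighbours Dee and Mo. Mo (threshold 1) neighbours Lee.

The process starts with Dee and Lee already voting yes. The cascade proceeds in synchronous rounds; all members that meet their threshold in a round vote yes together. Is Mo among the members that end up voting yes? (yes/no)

Round 1 — Dee, Lee vote yes (initial).
Round 2 — checking thresholds:
  Mo: 1 of 1 neighbours ≥ 1, votes yes.
Round 3 — no new yes votes; cascade stops.

yes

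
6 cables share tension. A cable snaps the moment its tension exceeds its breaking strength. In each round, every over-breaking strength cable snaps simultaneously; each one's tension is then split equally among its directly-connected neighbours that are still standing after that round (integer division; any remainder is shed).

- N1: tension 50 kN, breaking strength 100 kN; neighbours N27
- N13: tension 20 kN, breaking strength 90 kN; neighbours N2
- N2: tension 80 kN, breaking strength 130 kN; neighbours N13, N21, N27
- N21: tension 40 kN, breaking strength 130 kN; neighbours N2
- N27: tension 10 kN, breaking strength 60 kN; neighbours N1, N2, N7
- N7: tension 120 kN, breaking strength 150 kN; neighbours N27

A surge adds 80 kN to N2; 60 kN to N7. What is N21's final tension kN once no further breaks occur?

Round 1 — N2 at 160 > 130; N7 at 180 > 150. N2, N7 snap.
  N2 sheds 160 kN to N13, N21, N27: 53 each (1 lost).
    N13: 20+53 = 73 ≤ 90
    N21: 40+53 = 93 ≤ 130
    N27: 10+53 = 63 > 60
  N7 sheds 180 kN to N27: 180 each.
    N27: 63+180 = 243 > 60
Round 2 — N27 snaps.
  N27 sheds 243 kN to N1: 243 each.
    N1: 50+243 = 293 > 100
Round 3 — N1 snaps.
  N1 sheds 293 kN: no online neighbours, lost.
No further breaks.

93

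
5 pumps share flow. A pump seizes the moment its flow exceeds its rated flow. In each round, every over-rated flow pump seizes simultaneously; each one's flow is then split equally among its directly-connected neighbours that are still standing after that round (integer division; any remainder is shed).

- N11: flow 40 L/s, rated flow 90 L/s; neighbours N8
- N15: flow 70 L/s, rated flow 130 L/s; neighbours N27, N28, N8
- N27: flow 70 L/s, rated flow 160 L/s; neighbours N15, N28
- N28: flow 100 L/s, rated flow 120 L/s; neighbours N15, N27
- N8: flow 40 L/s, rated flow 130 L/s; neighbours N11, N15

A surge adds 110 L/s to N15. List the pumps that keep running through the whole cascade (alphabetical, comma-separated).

Round 1 — N15 at 180 > 130. N15 seizes.
  N15 sheds 180 L/s to N27, N28, N8: 60 each.
    N27: 70+60 = 130 ≤ 160
    N28: 100+60 = 160 > 120
    N8: 40+60 = 100 ≤ 130
Round 2 — N28 seizes.
  N28 sheds 160 L/s to N27: 160 each.
    N27: 130+160 = 290 > 160
Round 3 — N27 seizes.
  N27 sheds 290 L/s: no online neighbours, lost.
No further seizures.

N11, N8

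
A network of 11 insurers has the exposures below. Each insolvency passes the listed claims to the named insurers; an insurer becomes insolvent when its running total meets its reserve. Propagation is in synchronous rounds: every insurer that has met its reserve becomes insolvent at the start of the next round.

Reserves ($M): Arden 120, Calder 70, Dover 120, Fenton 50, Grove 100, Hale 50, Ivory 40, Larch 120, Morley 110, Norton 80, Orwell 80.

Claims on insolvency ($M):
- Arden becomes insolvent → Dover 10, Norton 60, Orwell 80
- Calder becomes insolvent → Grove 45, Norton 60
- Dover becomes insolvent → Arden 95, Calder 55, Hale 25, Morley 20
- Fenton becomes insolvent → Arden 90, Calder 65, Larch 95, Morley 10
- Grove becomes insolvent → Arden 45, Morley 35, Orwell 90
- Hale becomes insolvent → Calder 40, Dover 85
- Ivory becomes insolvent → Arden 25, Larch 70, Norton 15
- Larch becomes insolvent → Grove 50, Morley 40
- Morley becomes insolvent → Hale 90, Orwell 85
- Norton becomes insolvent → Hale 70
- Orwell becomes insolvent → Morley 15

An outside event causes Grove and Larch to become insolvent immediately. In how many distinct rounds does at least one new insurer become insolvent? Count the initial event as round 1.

2

Round 1 — Grove, Larch become insolvent (initial).
  Arden: +45 → 45 < 120
  Morley: +35+40 → 75 < 110
  Orwell: +90 → 90 ≥ 80
Round 2 — Orwell becomes insolvent.
  Morley: +15 → 90 < 110
No further insolvencies.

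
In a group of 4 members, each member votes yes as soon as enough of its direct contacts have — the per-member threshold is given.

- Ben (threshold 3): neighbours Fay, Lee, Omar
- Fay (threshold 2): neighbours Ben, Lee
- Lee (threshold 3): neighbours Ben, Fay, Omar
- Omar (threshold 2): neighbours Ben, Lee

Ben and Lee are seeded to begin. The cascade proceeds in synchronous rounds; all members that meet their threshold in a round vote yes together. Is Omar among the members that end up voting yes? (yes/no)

Round 1 — Ben, Lee vote yes (initial).
Round 2 — checking thresholds:
  Fay: 2 of 2 neighbours ≥ 2, votes yes.
  Omar: 2 of 2 neighbours ≥ 2, votes yes.
Round 3 — no new yes votes; cascade stops.

yes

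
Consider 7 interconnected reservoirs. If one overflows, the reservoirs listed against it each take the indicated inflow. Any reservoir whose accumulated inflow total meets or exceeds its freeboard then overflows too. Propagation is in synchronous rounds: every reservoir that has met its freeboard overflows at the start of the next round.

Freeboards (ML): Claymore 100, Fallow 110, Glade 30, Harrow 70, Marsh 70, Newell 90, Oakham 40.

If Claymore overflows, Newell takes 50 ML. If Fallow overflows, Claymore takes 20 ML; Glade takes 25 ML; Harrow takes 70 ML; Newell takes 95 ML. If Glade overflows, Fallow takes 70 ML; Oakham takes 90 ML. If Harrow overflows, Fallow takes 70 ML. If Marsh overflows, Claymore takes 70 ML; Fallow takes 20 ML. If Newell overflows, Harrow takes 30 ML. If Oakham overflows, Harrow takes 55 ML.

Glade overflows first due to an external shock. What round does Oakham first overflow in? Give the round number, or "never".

2

Round 1 — Glade overflows (initial).
  Fallow: +70 → 70 < 110
  Oakham: +90 → 90 ≥ 40
Round 2 — Oakham overflows.
  Harrow: +55 → 55 < 70
No further overflows.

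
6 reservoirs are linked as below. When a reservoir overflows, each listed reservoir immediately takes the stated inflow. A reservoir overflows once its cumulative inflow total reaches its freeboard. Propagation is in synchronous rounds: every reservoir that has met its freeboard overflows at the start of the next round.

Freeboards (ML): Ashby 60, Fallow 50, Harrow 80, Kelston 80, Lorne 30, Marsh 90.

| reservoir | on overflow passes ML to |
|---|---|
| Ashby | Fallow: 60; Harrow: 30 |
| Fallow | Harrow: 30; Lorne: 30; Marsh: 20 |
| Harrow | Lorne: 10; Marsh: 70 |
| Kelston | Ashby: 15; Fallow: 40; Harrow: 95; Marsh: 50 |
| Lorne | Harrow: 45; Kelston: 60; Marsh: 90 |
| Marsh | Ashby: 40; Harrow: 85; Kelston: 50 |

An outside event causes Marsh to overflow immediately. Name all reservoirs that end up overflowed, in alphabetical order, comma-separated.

Round 1 — Marsh overflows (initial).
  Ashby: +40 → 40 < 60
  Harrow: +85 → 85 ≥ 80
  Kelston: +50 → 50 < 80
Round 2 — Harrow overflows.
  Lorne: +10 → 10 < 30
No further overflows.

Harrow, Marsh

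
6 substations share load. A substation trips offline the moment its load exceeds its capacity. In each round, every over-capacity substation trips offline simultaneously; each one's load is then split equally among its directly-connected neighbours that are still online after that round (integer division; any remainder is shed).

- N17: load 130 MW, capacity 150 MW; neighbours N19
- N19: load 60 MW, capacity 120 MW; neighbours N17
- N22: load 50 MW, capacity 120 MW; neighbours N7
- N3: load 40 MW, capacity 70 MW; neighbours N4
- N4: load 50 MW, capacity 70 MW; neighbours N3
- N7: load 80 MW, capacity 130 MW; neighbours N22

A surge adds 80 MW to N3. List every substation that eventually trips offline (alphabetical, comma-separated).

N3, N4

Round 1 — N3 at 120 > 70. N3 trips offline.
  N3 sheds 120 MW to N4: 120 each.
    N4: 50+120 = 170 > 70
Round 2 — N4 trips offline.
  N4 sheds 170 MW: no online neighbours, lost.
No further trips.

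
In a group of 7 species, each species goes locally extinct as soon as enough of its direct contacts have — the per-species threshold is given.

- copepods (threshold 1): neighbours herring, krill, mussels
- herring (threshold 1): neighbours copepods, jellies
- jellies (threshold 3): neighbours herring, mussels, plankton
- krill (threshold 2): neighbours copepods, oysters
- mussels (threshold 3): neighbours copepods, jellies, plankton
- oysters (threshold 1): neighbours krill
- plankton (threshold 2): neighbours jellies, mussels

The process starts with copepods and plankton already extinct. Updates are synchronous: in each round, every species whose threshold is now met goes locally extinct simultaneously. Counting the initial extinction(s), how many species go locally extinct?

3

Round 1 — copepods, plankton go locally extinct (initial).
Round 2 — checking thresholds:
  herring: 1 of 2 neighbours ≥ 1, goes locally extinct.
  jellies: 1 of 3 neighbours < 3, holds.
  krill: 1 of 2 neighbours < 2, holds.
  mussels: 2 of 3 neighbours < 3, holds.
Round 3 — no new extinctions; cascade stops.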